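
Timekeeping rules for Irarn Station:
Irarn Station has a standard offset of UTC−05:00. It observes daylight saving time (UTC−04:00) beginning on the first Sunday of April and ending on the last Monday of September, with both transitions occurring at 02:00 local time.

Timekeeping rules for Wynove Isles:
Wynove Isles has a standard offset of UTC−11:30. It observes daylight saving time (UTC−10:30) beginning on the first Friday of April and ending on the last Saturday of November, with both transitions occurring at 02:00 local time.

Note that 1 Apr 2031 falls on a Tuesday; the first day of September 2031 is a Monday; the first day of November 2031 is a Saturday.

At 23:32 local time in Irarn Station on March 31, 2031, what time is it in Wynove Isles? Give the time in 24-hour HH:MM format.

1 April 2031 is a Tuesday, so the first Sunday is April 6.
1 September 2031 is a Monday, so Mondays fall on 1, 8, 15, 22, 29; the last is September 29.
March 31, 2031 is outside the daylight-saving period (6 April – 29 September), so Irarn Station is on standard time, UTC−05:00.
23:32 Irarn Station + 5h = 04:32 UTC (rolling into the next day, 1 April 2031).
1 April 2031 is a Tuesday, so the first Friday is April 4.
1 November 2031 is a Saturday, so Saturdays fall on 1, 8, 15, 22, 29; the last is November 29.
At the standard offset (UTC−11:30), 04:32 UTC − 11h30m = 17:02 Wynove Isles standard time (rolling into the previous day, 31 March 2031).
Daylight saving runs 4 April – 29 November; the standard-time date in Wynove Isles, March 31, 2031, is outside that window, so Wynove Isles is on standard time at UTC−11:30.
04:32 UTC − 11h30m = 17:02 Wynove Isles (rolling into the previous day, 31 March 2031).

17:02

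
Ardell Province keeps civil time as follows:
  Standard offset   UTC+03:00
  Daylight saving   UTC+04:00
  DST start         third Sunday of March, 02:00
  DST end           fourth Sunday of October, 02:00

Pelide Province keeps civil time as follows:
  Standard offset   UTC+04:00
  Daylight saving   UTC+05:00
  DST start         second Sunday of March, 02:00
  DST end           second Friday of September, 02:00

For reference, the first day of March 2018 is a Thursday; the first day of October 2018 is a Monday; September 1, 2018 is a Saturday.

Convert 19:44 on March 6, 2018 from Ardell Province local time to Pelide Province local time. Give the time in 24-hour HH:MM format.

20:44

1 March 2018 is a Thursday, so the first Sunday is March 4 and the third is March 18.
1 October 2018 is a Monday, so the first Sunday is October 7 and the fourth is October 28.
March 6, 2018 does not fall between 18 March and 28 October, so daylight saving is not in effect and Ardell Province is at UTC+03:00.
19:44 Ardell Province − 3h = 16:44 UTC.
1 March 2018 is a Thursday, so the first Sunday is March 4 and the second is March 11.
1 September 2018 is a Saturday, so the first Friday is September 7 and the second is September 14.
At the standard offset (UTC+04:00), 16:44 UTC + 4h = 20:44 Pelide Province standard time.
Daylight saving runs 11 March – 14 September; the standard-time date in Pelide Province, March 6, 2018, is outside that window, so Pelide Province is on standard time at UTC+04:00.
16:44 UTC + 4h = 20:44 Pelide Province.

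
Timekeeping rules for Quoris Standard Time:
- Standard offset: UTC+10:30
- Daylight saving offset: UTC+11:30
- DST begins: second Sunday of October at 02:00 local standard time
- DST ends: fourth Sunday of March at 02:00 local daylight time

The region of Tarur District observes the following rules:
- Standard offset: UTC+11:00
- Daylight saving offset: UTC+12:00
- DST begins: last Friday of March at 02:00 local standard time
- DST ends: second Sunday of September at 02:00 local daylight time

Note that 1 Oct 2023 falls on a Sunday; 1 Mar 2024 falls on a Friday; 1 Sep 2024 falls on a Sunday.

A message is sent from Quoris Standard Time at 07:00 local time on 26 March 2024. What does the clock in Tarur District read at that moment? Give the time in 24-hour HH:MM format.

07:30

1 October 2023 is a Sunday, so the first Sunday is October 1 and the second is October 8.
1 March 2024 is a Friday, so the first Sunday is March 3 and the fourth is March 24.
26 March 2024 does not fall between 8 October 2023 and 24 March 2024, so daylight saving is not in effect and Quoris Standard Time is at UTC+10:30.
07:00 Quoris Standard Time − 10h30m = 20:30 UTC (rolling into the previous day, 25 March 2024).
1 March 2024 is a Friday, so Fridays fall on 1, 8, 15, 22, 29; the last is March 29.
1 September 2024 is a Sunday, so the first Sunday is September 1 and the second is September 8.
At the standard offset (UTC+11:00), 20:30 UTC + 11h = 07:30 Tarur District standard time (rolling into the next day, 26 March 2024).
Daylight saving runs 29 March – 8 September; the standard-time date in Tarur District, 26 March 2024, is outside that window, so Tarur District is on standard time at UTC+11:00.
20:30 UTC + 11h = 07:30 Tarur District (rolling into the next day, 26 March 2024).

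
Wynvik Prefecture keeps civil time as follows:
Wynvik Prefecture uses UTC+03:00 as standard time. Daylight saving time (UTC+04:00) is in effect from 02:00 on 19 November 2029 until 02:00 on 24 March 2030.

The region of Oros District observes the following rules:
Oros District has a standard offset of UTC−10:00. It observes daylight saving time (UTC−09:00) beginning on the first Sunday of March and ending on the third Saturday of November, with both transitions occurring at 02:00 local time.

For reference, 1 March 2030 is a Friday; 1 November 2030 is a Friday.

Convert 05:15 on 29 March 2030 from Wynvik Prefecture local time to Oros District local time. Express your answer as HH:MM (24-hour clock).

29 March 2030 does not fall between 19 November 2029 and 24 March 2030, so daylight saving is not in effect and Wynvik Prefecture is at UTC+03:00.
05:15 Wynvik Prefecture − 3h = 02:15 UTC.
1 March 2030 is a Friday, so the first Sunday is March 3.
1 November 2030 is a Friday, so the first Saturday is November 2 and the third is November 16.
At the standard offset (UTC−10:00), 02:15 UTC − 10h = 16:15 Oros District standard time (rolling into the previous day, 28 March 2030).
The standard-time date in Oros District, 28 March 2030, lies within the daylight-saving period (3 March – 16 November), so Oros District is on daylight time, UTC−09:00.
02:15 UTC − 9h = 17:15 Oros District (rolling into the previous day, 28 March 2030).

17:15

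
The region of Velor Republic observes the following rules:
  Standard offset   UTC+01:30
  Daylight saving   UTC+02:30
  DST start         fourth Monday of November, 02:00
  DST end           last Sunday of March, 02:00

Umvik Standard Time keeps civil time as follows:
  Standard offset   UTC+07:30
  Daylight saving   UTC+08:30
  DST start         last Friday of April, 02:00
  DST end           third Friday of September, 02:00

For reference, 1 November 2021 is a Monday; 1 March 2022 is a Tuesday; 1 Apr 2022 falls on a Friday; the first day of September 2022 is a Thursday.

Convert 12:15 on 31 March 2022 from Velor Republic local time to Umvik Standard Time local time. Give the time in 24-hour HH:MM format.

1 November 2021 is a Monday, so the first Monday is November 1 and the fourth is November 22.
1 March 2022 is a Tuesday, so Sundays fall on 6, 13, 20, 27; the last is March 27.
31 March 2022 does not fall between 22 November 2021 and 27 March 2022, so daylight saving is not in effect and Velor Republic is at UTC+01:30.
12:15 Velor Republic − 1h30m = 10:45 UTC.
1 April 2022 is a Friday, so Fridays fall on 1, 8, 15, 22, 29; the last is April 29.
1 September 2022 is a Thursday, so the first Friday is September 2 and the third is September 16.
At the standard offset (UTC+07:30), 10:45 UTC + 7h30m = 18:15 Umvik Standard Time standard time.
The standard-time date in Umvik Standard Time, 31 March 2022, does not fall between 29 April and 16 September, so daylight saving is not in effect and Umvik Standard Time is at UTC+07:30.
10:45 UTC + 7h30m = 18:15 Umvik Standard Time.

18:15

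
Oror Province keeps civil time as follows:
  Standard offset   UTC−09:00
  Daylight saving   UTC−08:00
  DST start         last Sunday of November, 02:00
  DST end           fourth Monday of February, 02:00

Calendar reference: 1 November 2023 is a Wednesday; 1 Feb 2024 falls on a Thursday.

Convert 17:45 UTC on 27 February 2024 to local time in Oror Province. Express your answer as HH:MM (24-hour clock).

1 November 2023 is a Wednesday, so Sundays fall on 5, 12, 19, 26; the last is November 26.
1 February 2024 is a Thursday, so the first Monday is February 5 and the fourth is February 26.
At the standard offset (UTC−09:00), 17:45 UTC − 9h = 08:45 Oror Province standard time.
The standard-time date in Oror Province, 27 February 2024, does not fall between 26 November 2023 and 26 February 2024, so daylight saving is not in effect and Oror Province is at UTC−09:00.
17:45 UTC − 9h = 08:45 local.

08:45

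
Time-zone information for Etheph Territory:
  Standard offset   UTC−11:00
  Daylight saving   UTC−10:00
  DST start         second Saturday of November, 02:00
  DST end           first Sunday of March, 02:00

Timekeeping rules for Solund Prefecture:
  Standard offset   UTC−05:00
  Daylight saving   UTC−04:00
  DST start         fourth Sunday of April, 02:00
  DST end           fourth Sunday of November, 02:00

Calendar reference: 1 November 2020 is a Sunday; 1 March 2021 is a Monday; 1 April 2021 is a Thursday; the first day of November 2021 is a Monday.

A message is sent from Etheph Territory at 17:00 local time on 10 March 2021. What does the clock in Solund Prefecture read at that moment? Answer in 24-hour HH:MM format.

1 November 2020 is a Sunday, so the first Saturday is November 7 and the second is November 14.
1 March 2021 is a Monday, so the first Sunday is March 7.
10 March 2021 does not fall between 14 November 2020 and 7 March 2021, so daylight saving is not in effect and Etheph Territory is at UTC−11:00.
17:00 Etheph Territory + 11h = 04:00 UTC (rolling into the next day, 11 March 2021).
1 April 2021 is a Thursday, so the first Sunday is April 4 and the fourth is April 25.
1 November 2021 is a Monday, so the first Sunday is November 7 and the fourth is November 28.
At the standard offset (UTC−05:00), 04:00 UTC − 5h = 23:00 Solund Prefecture standard time (rolling into the previous day, 10 March 2021).
The standard-time date in Solund Prefecture, 10 March 2021, does not fall between 25 April and 28 November, so daylight saving is not in effect and Solund Prefecture is at UTC−05:00.
04:00 UTC − 5h = 23:00 Solund Prefecture (rolling into the previous day, 10 March 2021).

23:00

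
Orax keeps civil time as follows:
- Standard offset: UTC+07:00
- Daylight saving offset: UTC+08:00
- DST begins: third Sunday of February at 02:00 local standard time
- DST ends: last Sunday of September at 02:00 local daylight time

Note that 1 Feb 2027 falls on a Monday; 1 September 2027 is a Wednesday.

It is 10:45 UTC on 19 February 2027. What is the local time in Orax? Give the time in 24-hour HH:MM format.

1 February 2027 is a Monday, so the first Sunday is February 7 and the third is February 21.
1 September 2027 is a Wednesday, so Sundays fall on 5, 12, 19, 26; the last is September 26.
At the standard offset (UTC+07:00), 10:45 UTC + 7h = 17:45 Orax standard time.
The standard-time date in Orax, 19 February 2027, does not fall between 21 February and 26 September, so daylight saving is not in effect and Orax is at UTC+07:00.
10:45 UTC + 7h = 17:45 local.

17:45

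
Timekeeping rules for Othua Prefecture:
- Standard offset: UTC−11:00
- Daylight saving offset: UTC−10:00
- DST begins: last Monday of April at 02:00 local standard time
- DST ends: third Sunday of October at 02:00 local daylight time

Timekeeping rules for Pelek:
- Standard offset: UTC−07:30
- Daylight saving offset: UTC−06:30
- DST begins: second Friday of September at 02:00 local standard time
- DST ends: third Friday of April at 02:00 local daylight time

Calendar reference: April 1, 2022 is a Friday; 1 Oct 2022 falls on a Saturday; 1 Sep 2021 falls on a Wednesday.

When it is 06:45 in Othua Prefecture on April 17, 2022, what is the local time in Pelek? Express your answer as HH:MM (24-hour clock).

10:15

1 April 2022 is a Friday, so Mondays fall on 4, 11, 18, 25; the last is April 25.
1 October 2022 is a Saturday, so the first Sunday is October 2 and the third is October 16.
Daylight saving runs 25 April – 16 October; April 17, 2022 is outside that window, so Othua Prefecture is on standard time at UTC−11:00.
06:45 Othua Prefecture + 11h = 17:45 UTC.
1 September 2021 is a Wednesday, so the first Friday is September 3 and the second is September 10.
1 April 2022 is a Friday, so the first Friday is April 1 and the third is April 15.
At the standard offset (UTC−07:30), 17:45 UTC − 7h30m = 10:15 Pelek standard time.
The standard-time date in Pelek, April 17, 2022, is outside the daylight-saving period (10 September 2021 – 15 April 2022), so Pelek is on standard time, UTC−07:30.
17:45 UTC − 7h30m = 10:15 Pelek.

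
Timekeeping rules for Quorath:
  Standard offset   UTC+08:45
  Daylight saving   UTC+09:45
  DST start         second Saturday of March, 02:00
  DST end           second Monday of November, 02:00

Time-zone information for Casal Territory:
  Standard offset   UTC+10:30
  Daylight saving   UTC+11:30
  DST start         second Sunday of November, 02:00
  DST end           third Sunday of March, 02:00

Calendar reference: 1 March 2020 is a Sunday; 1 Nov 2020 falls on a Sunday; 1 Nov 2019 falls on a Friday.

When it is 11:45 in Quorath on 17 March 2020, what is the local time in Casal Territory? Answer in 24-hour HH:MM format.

1 March 2020 is a Sunday, so the first Saturday is March 7 and the second is March 14.
1 November 2020 is a Sunday, so the first Monday is November 2 and the second is November 9.
Daylight saving runs 14 March – 9 November; 17 March 2020 is inside that window, so Quorath is at UTC+09:45.
11:45 Quorath − 9h45m = 02:00 UTC.
1 November 2019 is a Friday, so the first Sunday is November 3 and the second is November 10.
1 March 2020 is a Sunday, so the first Sunday is March 1 and the third is March 15.
At the standard offset (UTC+10:30), 02:00 UTC + 10h30m = 12:30 Casal Territory standard time.
Daylight saving runs 10 November 2019 – 15 March 2020; the standard-time date in Casal Territory, 17 March 2020, is outside that window, so Casal Territory is on standard time at UTC+10:30.
02:00 UTC + 10h30m = 12:30 Casal Territory.

12:30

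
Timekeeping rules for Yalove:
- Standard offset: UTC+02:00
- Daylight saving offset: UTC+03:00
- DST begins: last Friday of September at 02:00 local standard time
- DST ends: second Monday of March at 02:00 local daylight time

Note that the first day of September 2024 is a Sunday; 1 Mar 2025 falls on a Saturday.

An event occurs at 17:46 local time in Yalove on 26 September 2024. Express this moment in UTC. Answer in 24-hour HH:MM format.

15:46

1 September 2024 is a Sunday, so Fridays fall on 6, 13, 20, 27; the last is September 27.
1 March 2025 is a Saturday, so the first Monday is March 3 and the second is March 10.
26 September 2024 does not fall between 27 September 2024 and 10 March 2025, so daylight saving is not in effect and Yalove is at UTC+02:00.
17:46 local − 2h = 15:46 UTC.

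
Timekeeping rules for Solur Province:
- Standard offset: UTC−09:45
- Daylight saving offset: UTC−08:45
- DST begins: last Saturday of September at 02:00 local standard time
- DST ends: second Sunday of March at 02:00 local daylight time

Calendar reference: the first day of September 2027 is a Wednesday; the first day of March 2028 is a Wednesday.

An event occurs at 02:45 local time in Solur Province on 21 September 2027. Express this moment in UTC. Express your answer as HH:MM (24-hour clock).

12:30

1 September 2027 is a Wednesday, so Saturdays fall on 4, 11, 18, 25; the last is September 25.
1 March 2028 is a Wednesday, so the first Sunday is March 5 and the second is March 12.
21 September 2027 does not fall between 25 September 2027 and 12 March 2028, so daylight saving is not in effect and Solur Province is at UTC−09:45.
02:45 local + 9h45m = 12:30 UTC.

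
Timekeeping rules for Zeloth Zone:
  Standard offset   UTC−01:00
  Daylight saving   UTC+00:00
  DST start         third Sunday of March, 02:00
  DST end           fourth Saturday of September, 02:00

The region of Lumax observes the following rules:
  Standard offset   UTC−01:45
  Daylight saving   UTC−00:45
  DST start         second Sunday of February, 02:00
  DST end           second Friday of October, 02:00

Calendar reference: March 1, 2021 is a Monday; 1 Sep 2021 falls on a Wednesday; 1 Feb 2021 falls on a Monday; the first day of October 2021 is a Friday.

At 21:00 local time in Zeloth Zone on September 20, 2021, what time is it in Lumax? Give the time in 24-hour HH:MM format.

20:15

1 March 2021 is a Monday, so the first Sunday is March 7 and the third is March 21.
1 September 2021 is a Wednesday, so the first Saturday is September 4 and the fourth is September 25.
September 20, 2021 lies within the daylight-saving period (21 March – 25 September), so Zeloth Zone is on daylight time, UTC+00:00.
21:00 Zeloth Zone − 0h = 21:00 UTC.
1 February 2021 is a Monday, so the first Sunday is February 7 and the second is February 14.
1 October 2021 is a Friday, so the first Friday is October 1 and the second is October 8.
At the standard offset (UTC−01:45), 21:00 UTC − 1h45m = 19:15 Lumax standard time.
Daylight saving runs 14 February – 8 October; the standard-time date in Lumax, September 20, 2021, is inside that window, so Lumax is at UTC−00:45.
21:00 UTC − 0h45m = 20:15 Lumax.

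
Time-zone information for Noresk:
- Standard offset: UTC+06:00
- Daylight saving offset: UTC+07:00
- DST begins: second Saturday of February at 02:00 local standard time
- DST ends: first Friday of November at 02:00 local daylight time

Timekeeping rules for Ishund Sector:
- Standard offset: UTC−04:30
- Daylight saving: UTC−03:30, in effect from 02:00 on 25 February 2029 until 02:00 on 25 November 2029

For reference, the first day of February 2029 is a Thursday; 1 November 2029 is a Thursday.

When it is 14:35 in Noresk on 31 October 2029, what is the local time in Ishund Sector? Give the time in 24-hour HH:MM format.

1 February 2029 is a Thursday, so the first Saturday is February 3 and the second is February 10.
1 November 2029 is a Thursday, so the first Friday is November 2.
31 October 2029 lies within the daylight-saving period (10 February – 2 November), so Noresk is on daylight time, UTC+07:00.
14:35 Noresk − 7h = 07:35 UTC.
At the standard offset (UTC−04:30), 07:35 UTC − 4h30m = 03:05 Ishund Sector standard time.
The standard-time date in Ishund Sector, 31 October 2029, falls between 25 February and 25 November, so daylight saving is in effect and Ishund Sector is at UTC−03:30.
07:35 UTC − 3h30m = 04:05 Ishund Sector.

04:05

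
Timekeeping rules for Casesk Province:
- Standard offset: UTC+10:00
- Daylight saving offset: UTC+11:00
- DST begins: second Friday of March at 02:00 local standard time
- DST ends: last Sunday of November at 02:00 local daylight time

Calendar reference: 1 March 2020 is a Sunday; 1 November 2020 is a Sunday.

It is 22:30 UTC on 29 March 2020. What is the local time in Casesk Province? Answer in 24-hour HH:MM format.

09:30

1 March 2020 is a Sunday, so the first Friday is March 6 and the second is March 13.
1 November 2020 is a Sunday, so Sundays fall on 1, 8, 15, 22, 29; the last is November 29.
At the standard offset (UTC+10:00), 22:30 UTC + 10h = 08:30 Casesk Province standard time (rolling into the next day, 30 March 2020).
Daylight saving runs 13 March – 29 November; the standard-time date in Casesk Province, 30 March 2020, is inside that window, so Casesk Province is at UTC+11:00.
22:30 UTC + 11h = 09:30 local (rolling into the next day, 30 March 2020).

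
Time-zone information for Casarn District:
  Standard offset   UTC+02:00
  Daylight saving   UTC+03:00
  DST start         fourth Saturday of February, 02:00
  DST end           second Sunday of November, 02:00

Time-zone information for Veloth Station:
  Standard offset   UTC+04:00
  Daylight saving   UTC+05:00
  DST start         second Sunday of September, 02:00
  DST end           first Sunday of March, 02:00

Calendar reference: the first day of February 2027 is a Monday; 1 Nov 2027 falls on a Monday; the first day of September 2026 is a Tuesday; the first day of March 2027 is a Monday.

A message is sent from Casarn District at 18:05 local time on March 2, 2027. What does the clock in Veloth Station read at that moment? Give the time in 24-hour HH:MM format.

1 February 2027 is a Monday, so the first Saturday is February 6 and the fourth is February 27.
1 November 2027 is a Monday, so the first Sunday is November 7 and the second is November 14.
Daylight saving runs 27 February – 14 November; March 2, 2027 is inside that window, so Casarn District is at UTC+03:00.
18:05 Casarn District − 3h = 15:05 UTC.
1 September 2026 is a Tuesday, so the first Sunday is September 6 and the second is September 13.
1 March 2027 is a Monday, so the first Sunday is March 7.
At the standard offset (UTC+04:00), 15:05 UTC + 4h = 19:05 Veloth Station standard time.
The standard-time date in Veloth Station, March 2, 2027, falls between 13 September 2026 and 7 March 2027, so daylight saving is in effect and Veloth Station is at UTC+05:00.
15:05 UTC + 5h = 20:05 Veloth Station.

20:05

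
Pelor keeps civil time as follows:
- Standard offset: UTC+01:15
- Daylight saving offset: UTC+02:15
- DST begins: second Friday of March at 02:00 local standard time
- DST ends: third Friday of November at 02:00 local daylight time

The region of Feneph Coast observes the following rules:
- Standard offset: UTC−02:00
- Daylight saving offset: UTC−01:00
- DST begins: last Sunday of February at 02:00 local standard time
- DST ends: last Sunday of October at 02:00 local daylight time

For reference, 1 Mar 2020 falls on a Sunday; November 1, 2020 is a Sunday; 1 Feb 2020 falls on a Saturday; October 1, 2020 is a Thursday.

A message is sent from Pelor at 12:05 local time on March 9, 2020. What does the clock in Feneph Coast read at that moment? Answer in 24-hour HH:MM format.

09:50

1 March 2020 is a Sunday, so the first Friday is March 6 and the second is March 13.
1 November 2020 is a Sunday, so the first Friday is November 6 and the third is November 20.
March 9, 2020 is outside the daylight-saving period (13 March – 20 November), so Pelor is on standard time, UTC+01:15.
12:05 Pelor − 1h15m = 10:50 UTC.
1 February 2020 is a Saturday, so Sundays fall on 2, 9, 16, 23; the last is February 23.
1 October 2020 is a Thursday, so Sundays fall on 4, 11, 18, 25; the last is October 25.
At the standard offset (UTC−02:00), 10:50 UTC − 2h = 08:50 Feneph Coast standard time.
The standard-time date in Feneph Coast, March 9, 2020, lies within the daylight-saving period (23 February – 25 October), so Feneph Coast is on daylight time, UTC−01:00.
10:50 UTC − 1h = 09:50 Feneph Coast.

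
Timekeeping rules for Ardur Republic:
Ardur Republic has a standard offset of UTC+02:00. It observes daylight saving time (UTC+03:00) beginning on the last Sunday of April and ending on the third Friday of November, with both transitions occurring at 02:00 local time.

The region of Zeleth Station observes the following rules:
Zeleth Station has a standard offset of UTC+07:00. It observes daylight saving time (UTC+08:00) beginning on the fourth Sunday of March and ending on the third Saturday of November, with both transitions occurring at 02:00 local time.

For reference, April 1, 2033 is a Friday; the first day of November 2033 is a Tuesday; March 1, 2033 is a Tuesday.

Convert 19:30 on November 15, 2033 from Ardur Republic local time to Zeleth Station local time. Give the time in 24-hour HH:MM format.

1 April 2033 is a Friday, so Sundays fall on 3, 10, 17, 24; the last is April 24.
1 November 2033 is a Tuesday, so the first Friday is November 4 and the third is November 18.
November 15, 2033 lies within the daylight-saving period (24 April – 18 November), so Ardur Republic is on daylight time, UTC+03:00.
19:30 Ardur Republic − 3h = 16:30 UTC.
1 March 2033 is a Tuesday, so the first Sunday is March 6 and the fourth is March 27.
1 November 2033 is a Tuesday, so the first Saturday is November 5 and the third is November 19.
At the standard offset (UTC+07:00), 16:30 UTC + 7h = 23:30 Zeleth Station standard time.
The standard-time date in Zeleth Station, November 15, 2033, lies within the daylight-saving period (27 March – 19 November), so Zeleth Station is on daylight time, UTC+08:00.
16:30 UTC + 8h = 00:30 Zeleth Station (rolling into the next day, 16 November 2033).

00:30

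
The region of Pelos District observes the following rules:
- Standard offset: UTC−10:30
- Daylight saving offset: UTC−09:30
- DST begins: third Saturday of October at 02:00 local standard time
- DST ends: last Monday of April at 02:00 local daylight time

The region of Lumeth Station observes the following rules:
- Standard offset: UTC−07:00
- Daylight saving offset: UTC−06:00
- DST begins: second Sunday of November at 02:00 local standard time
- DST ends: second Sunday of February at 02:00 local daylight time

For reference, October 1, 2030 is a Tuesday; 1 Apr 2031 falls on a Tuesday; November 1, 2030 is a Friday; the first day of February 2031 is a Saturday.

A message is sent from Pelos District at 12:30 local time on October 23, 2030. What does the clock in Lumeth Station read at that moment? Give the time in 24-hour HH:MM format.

1 October 2030 is a Tuesday, so the first Saturday is October 5 and the third is October 19.
1 April 2031 is a Tuesday, so Mondays fall on 7, 14, 21, 28; the last is April 28.
Daylight saving runs 19 October 2030 – 28 April 2031; October 23, 2030 is inside that window, so Pelos District is at UTC−09:30.
12:30 Pelos District + 9h30m = 22:00 UTC.
1 November 2030 is a Friday, so the first Sunday is November 3 and the second is November 10.
1 February 2031 is a Saturday, so the first Sunday is February 2 and the second is February 9.
At the standard offset (UTC−07:00), 22:00 UTC − 7h = 15:00 Lumeth Station standard time.
The standard-time date in Lumeth Station, October 23, 2030, is outside the daylight-saving period (10 November 2030 – 9 February 2031), so Lumeth Station is on standard time, UTC−07:00.
22:00 UTC − 7h = 15:00 Lumeth Station.

15:00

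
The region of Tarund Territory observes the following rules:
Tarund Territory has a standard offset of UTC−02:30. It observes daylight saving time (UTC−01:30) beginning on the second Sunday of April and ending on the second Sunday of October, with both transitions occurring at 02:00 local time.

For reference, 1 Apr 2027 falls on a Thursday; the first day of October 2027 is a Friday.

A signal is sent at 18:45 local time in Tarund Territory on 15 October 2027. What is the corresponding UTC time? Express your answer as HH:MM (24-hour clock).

1 April 2027 is a Thursday, so the first Sunday is April 4 and the second is April 11.
1 October 2027 is a Friday, so the first Sunday is October 3 and the second is October 10.
15 October 2027 is outside the daylight-saving period (11 April – 10 October), so Tarund Territory is on standard time, UTC−02:30.
18:45 local + 2h30m = 21:15 UTC.

21:15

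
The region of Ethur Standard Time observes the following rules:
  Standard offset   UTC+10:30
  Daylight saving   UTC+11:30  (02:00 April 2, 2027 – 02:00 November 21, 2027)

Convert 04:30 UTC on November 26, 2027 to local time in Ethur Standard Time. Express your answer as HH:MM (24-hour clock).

At the standard offset (UTC+10:30), 04:30 UTC + 10h30m = 15:00 Ethur Standard Time standard time.
Daylight saving runs 2 April – 21 November; the standard-time date in Ethur Standard Time, November 26, 2027, is outside that window, so Ethur Standard Time is on standard time at UTC+10:30.
04:30 UTC + 10h30m = 15:00 local.

15:00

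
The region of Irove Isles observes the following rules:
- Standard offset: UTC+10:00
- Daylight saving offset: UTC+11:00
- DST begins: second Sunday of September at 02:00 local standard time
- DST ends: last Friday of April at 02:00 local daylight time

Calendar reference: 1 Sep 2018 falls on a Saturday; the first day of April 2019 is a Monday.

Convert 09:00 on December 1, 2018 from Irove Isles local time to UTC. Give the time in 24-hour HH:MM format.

22:00

1 September 2018 is a Saturday, so the first Sunday is September 2 and the second is September 9.
1 April 2019 is a Monday, so Fridays fall on 5, 12, 19, 26; the last is April 26.
December 1, 2018 falls between 9 September 2018 and 26 April 2019, so daylight saving is in effect and Irove Isles is at UTC+11:00.
09:00 local − 11h = 22:00 UTC (rolling into the previous day, 30 November 2018).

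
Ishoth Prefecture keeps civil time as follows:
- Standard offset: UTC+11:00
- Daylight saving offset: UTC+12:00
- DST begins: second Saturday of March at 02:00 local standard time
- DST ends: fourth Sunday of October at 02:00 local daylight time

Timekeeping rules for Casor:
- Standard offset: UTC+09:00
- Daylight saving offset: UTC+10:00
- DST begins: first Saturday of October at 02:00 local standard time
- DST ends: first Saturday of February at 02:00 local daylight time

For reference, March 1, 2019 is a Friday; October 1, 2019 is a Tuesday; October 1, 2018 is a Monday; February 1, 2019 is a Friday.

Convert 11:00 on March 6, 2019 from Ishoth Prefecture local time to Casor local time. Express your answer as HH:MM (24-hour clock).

09:00

1 March 2019 is a Friday, so the first Saturday is March 2 and the second is March 9.
1 October 2019 is a Tuesday, so the first Sunday is October 6 and the fourth is October 27.
March 6, 2019 is outside the daylight-saving period (9 March – 27 October), so Ishoth Prefecture is on standard time, UTC+11:00.
11:00 Ishoth Prefecture − 11h = 00:00 UTC.
1 October 2018 is a Monday, so the first Saturday is October 6.
1 February 2019 is a Friday, so the first Saturday is February 2.
At the standard offset (UTC+09:00), 00:00 UTC + 9h = 09:00 Casor standard time.
The standard-time date in Casor, March 6, 2019, does not fall between 6 October 2018 and 2 February 2019, so daylight saving is not in effect and Casor is at UTC+09:00.
00:00 UTC + 9h = 09:00 Casor.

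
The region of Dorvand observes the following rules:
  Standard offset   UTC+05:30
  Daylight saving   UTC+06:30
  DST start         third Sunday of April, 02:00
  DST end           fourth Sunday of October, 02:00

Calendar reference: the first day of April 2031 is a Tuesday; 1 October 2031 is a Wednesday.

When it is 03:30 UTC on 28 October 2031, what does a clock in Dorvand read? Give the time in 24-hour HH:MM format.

09:00

1 April 2031 is a Tuesday, so the first Sunday is April 6 and the third is April 20.
1 October 2031 is a Wednesday, so the first Sunday is October 5 and the fourth is October 26.
At the standard offset (UTC+05:30), 03:30 UTC + 5h30m = 09:00 Dorvand standard time.
The standard-time date in Dorvand, 28 October 2031, is outside the daylight-saving period (20 April – 26 October), so Dorvand is on standard time, UTC+05:30.
03:30 UTC + 5h30m = 09:00 local.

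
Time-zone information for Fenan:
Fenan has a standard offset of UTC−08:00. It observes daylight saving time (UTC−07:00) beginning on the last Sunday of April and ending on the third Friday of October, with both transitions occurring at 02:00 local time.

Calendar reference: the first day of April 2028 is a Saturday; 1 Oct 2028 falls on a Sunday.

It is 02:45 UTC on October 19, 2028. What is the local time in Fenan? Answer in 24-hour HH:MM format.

1 April 2028 is a Saturday, so Sundays fall on 2, 9, 16, 23, 30; the last is April 30.
1 October 2028 is a Sunday, so the first Friday is October 6 and the third is October 20.
At the standard offset (UTC−08:00), 02:45 UTC − 8h = 18:45 Fenan standard time (rolling into the previous day, 18 October 2028).
The standard-time date in Fenan, October 18, 2028, falls between 30 April and 20 October, so daylight saving is in effect and Fenan is at UTC−07:00.
02:45 UTC − 7h = 19:45 local (rolling into the previous day, 18 October 2028).

19:45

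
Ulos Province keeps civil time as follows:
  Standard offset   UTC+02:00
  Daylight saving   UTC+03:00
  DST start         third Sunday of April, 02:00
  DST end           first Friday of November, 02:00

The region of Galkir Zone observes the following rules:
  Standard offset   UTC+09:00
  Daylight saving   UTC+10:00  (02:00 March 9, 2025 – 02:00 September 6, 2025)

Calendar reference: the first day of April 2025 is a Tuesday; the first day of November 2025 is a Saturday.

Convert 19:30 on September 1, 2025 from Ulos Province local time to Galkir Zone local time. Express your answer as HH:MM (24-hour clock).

02:30

1 April 2025 is a Tuesday, so the first Sunday is April 6 and the third is April 20.
1 November 2025 is a Saturday, so the first Friday is November 7.
Daylight saving runs 20 April – 7 November; September 1, 2025 is inside that window, so Ulos Province is at UTC+03:00.
19:30 Ulos Province − 3h = 16:30 UTC.
At the standard offset (UTC+09:00), 16:30 UTC + 9h = 01:30 Galkir Zone standard time (rolling into the next day, 2 September 2025).
The standard-time date in Galkir Zone, September 2, 2025, falls between 9 March and 6 September, so daylight saving is in effect and Galkir Zone is at UTC+10:00.
16:30 UTC + 10h = 02:30 Galkir Zone (rolling into the next day, 2 September 2025).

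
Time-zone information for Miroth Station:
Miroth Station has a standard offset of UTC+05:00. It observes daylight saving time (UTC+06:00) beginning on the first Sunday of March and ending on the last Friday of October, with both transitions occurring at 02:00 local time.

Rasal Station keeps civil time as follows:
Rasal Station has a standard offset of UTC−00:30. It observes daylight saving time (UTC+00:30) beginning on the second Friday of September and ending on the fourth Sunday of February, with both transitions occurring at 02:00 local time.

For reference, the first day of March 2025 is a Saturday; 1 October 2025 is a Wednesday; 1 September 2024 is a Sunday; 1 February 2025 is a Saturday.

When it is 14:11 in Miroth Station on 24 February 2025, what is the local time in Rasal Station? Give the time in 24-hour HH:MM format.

08:41

1 March 2025 is a Saturday, so the first Sunday is March 2.
1 October 2025 is a Wednesday, so Fridays fall on 3, 10, 17, 24, 31; the last is October 31.
24 February 2025 is outside the daylight-saving period (2 March – 31 October), so Miroth Station is on standard time, UTC+05:00.
14:11 Miroth Station − 5h = 09:11 UTC.
1 September 2024 is a Sunday, so the first Friday is September 6 and the second is September 13.
1 February 2025 is a Saturday, so the first Sunday is February 2 and the fourth is February 23.
At the standard offset (UTC−00:30), 09:11 UTC − 0h30m = 08:41 Rasal Station standard time.
The standard-time date in Rasal Station, 24 February 2025, is outside the daylight-saving period (13 September 2024 – 23 February 2025), so Rasal Station is on standard time, UTC−00:30.
09:11 UTC − 0h30m = 08:41 Rasal Station.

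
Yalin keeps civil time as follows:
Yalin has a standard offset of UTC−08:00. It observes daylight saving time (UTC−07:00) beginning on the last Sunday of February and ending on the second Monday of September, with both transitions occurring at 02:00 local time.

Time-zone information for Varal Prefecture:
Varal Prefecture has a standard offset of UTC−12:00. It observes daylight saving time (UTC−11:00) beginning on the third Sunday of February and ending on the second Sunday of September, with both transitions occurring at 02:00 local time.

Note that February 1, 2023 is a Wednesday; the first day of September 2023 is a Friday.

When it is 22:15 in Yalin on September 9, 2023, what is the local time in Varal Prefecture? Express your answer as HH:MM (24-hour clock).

1 February 2023 is a Wednesday, so Sundays fall on 5, 12, 19, 26; the last is February 26.
1 September 2023 is a Friday, so the first Monday is September 4 and the second is September 11.
September 9, 2023 falls between 26 February and 11 September, so daylight saving is in effect and Yalin is at UTC−07:00.
22:15 Yalin + 7h = 05:15 UTC (rolling into the next day, 10 September 2023).
1 February 2023 is a Wednesday, so the first Sunday is February 5 and the third is February 19.
1 September 2023 is a Friday, so the first Sunday is September 3 and the second is September 10.
At the standard offset (UTC−12:00), 05:15 UTC − 12h = 17:15 Varal Prefecture standard time (rolling into the previous day, 9 September 2023).
Daylight saving runs 19 February – 10 September; the standard-time date in Varal Prefecture, September 9, 2023, is inside that window, so Varal Prefecture is at UTC−11:00.
05:15 UTC − 11h = 18:15 Varal Prefecture (rolling into the previous day, 9 September 2023).

18:15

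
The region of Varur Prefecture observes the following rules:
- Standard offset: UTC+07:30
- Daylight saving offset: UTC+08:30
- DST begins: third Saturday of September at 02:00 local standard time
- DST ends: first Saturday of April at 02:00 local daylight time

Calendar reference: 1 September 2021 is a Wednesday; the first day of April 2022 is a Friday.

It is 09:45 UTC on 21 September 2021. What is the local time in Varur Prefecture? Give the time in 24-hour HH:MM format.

18:15

1 September 2021 is a Wednesday, so the first Saturday is September 4 and the third is September 18.
1 April 2022 is a Friday, so the first Saturday is April 2.
At the standard offset (UTC+07:30), 09:45 UTC + 7h30m = 17:15 Varur Prefecture standard time.
The standard-time date in Varur Prefecture, 21 September 2021, falls between 18 September 2021 and 2 April 2022, so daylight saving is in effect and Varur Prefecture is at UTC+08:30.
09:45 UTC + 8h30m = 18:15 local.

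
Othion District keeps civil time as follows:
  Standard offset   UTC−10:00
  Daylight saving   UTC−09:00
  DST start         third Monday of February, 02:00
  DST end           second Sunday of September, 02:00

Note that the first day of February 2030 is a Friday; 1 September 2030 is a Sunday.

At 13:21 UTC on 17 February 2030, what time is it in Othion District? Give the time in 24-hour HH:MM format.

1 February 2030 is a Friday, so the first Monday is February 4 and the third is February 18.
1 September 2030 is a Sunday, so the first Sunday is September 1 and the second is September 8.
At the standard offset (UTC−10:00), 13:21 UTC − 10h = 03:21 Othion District standard time.
The standard-time date in Othion District, 17 February 2030, does not fall between 18 February and 8 September, so daylight saving is not in effect and Othion District is at UTC−10:00.
13:21 UTC − 10h = 03:21 local.

03:21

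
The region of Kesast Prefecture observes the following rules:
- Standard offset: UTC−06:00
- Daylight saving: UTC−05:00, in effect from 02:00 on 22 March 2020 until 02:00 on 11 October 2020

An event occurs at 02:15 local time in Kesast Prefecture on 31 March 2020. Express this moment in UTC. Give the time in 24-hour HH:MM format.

Daylight saving runs 22 March – 11 October; 31 March 2020 is inside that window, so Kesast Prefecture is at UTC−05:00.
02:15 local + 5h = 07:15 UTC.

07:15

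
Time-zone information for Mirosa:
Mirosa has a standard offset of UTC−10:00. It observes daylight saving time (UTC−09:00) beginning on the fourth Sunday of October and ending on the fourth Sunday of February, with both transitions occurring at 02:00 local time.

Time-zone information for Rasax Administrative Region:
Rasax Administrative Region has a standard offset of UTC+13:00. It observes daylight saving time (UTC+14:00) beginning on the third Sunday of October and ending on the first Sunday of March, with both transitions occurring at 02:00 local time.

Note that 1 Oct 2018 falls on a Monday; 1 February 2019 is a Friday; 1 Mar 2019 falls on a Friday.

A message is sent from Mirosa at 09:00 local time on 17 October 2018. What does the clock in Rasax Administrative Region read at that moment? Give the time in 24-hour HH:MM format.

1 October 2018 is a Monday, so the first Sunday is October 7 and the fourth is October 28.
1 February 2019 is a Friday, so the first Sunday is February 3 and the fourth is February 24.
17 October 2018 does not fall between 28 October 2018 and 24 February 2019, so daylight saving is not in effect and Mirosa is at UTC−10:00.
09:00 Mirosa + 10h = 19:00 UTC.
1 October 2018 is a Monday, so the first Sunday is October 7 and the third is October 21.
1 March 2019 is a Friday, so the first Sunday is March 3.
At the standard offset (UTC+13:00), 19:00 UTC + 13h = 08:00 Rasax Administrative Region standard time (rolling into the next day, 18 October 2018).
Daylight saving runs 21 October 2018 – 3 March 2019; the standard-time date in Rasax Administrative Region, 18 October 2018, is outside that window, so Rasax Administrative Region is on standard time at UTC+13:00.
19:00 UTC + 13h = 08:00 Rasax Administrative Region (rolling into the next day, 18 October 2018).

08:00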